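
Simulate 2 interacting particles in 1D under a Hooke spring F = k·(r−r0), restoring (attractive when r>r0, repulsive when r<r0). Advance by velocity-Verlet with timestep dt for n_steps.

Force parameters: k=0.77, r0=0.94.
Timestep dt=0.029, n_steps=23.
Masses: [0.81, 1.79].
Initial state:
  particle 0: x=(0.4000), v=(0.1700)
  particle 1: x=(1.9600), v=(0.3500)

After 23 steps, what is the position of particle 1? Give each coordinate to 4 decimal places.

step 0: x0=(0.4000) x1=(1.9600)
step 1: x0=(0.4052) x1=(1.9700)
step 2: x0=(0.4109) x1=(1.9798)
step 3: x0=(0.4170) x1=(1.9894)
step 4: x0=(0.4237) x1=(1.9988)
step 5: x0=(0.4309) x1=(2.0079)
step 6: x0=(0.4386) x1=(2.0168)
step 7: x0=(0.4468) x1=(2.0255)
step 8: x0=(0.4556) x1=(2.0339)
step 9: x0=(0.4648) x1=(2.0421)
step 10: x0=(0.4745) x1=(2.0501)
step 11: x0=(0.4848) x1=(2.0578)
step 12: x0=(0.4955) x1=(2.0653)
step 13: x0=(0.5068) x1=(2.0726)
step 14: x0=(0.5186) x1=(2.0797)
step 15: x0=(0.5308) x1=(2.0865)
step 16: x0=(0.5436) x1=(2.0931)
step 17: x0=(0.5568) x1=(2.0995)
step 18: x0=(0.5705) x1=(2.1057)
step 19: x0=(0.5847) x1=(2.1116)
step 20: x0=(0.5994) x1=(2.1174)
step 21: x0=(0.6145) x1=(2.1229)
step 22: x0=(0.6301) x1=(2.1283)
step 23: x0=(0.6461) x1=(2.1334)

(2.1334)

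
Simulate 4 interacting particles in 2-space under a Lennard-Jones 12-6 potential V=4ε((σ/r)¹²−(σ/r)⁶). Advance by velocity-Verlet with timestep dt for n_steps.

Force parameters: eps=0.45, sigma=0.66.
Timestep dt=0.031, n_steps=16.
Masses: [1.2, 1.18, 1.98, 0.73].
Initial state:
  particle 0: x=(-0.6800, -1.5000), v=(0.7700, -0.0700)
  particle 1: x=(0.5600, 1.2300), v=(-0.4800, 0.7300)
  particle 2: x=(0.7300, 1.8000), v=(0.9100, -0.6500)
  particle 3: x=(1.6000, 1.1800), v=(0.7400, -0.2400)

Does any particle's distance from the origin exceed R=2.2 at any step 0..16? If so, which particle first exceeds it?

step 0: x0=(-0.6800, -1.5000) x1=(0.5600, 1.2300) x2=(0.7300, 1.8000) x3=(1.6000, 1.1800)
step 1: x0=(-0.6561, -1.5022) x1=(0.5346, 1.2165) x2=(0.7647, 1.8013) x3=(1.6223, 1.1728)
step 2: x0=(-0.6323, -1.5043) x1=(0.4980, 1.1736) x2=(0.8066, 1.8200) x3=(1.6434, 1.1660)
step 3: x0=(-0.6084, -1.5065) x1=(0.4609, 1.1291) x2=(0.8490, 1.8394) x3=(1.6636, 1.1596)
step 4: x0=(-0.5845, -1.5087) x1=(0.4246, 1.0859) x2=(0.8913, 1.8580) x3=(1.6830, 1.1536)
step 5: x0=(-0.5606, -1.5108) x1=(0.3890, 1.0435) x2=(0.9334, 1.8759) x3=(1.7016, 1.1481)
step 6: x0=(-0.5368, -1.5130) x1=(0.3539, 1.0016) x2=(0.9755, 1.8933) x3=(1.7196, 1.1431)
step 7: x0=(-0.5129, -1.5152) x1=(0.3190, 0.9601) x2=(1.0177, 1.9103) x3=(1.7369, 1.1385)
step 8: x0=(-0.4890, -1.5173) x1=(0.2843, 0.9187) x2=(1.0600, 1.9270) x3=(1.7537, 1.1345)
step 9: x0=(-0.4652, -1.5195) x1=(0.2498, 0.8775) x2=(1.1024, 1.9435) x3=(1.7699, 1.1310)
step 10: x0=(-0.4413, -1.5217) x1=(0.2153, 0.8363) x2=(1.1450, 1.9597) x3=(1.7856, 1.1280)
step 11: x0=(-0.4174, -1.5238) x1=(0.1809, 0.7951) x2=(1.1877, 1.9757) x3=(1.8008, 1.1256)
step 12: x0=(-0.3935, -1.5260) x1=(0.1465, 0.7540) x2=(1.2305, 1.9915) x3=(1.8155, 1.1238)
step 13: x0=(-0.3697, -1.5281) x1=(0.1122, 0.7129) x2=(1.2735, 2.0070) x3=(1.8298, 1.1226)
step 14: x0=(-0.3458, -1.5303) x1=(0.0779, 0.6718) x2=(1.3167, 2.0223) x3=(1.8437, 1.1221)
step 15: x0=(-0.3219, -1.5325) x1=(0.0436, 0.6308) x2=(1.3599, 2.0373) x3=(1.8572, 1.1222)
step 16: x0=(-0.2980, -1.5346) x1=(0.0093, 0.5897) x2=(1.4033, 2.0520) x3=(1.8703, 1.1230)

yes, particle 2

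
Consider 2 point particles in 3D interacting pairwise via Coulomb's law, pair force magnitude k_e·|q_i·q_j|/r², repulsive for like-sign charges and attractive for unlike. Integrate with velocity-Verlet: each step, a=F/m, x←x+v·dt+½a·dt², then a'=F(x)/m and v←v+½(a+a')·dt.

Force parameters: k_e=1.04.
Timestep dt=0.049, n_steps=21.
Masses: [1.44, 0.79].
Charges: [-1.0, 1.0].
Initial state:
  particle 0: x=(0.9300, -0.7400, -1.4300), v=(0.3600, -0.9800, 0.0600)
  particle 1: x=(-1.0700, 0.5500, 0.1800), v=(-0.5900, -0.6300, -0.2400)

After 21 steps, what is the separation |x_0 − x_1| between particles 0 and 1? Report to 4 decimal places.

step 0: x0=(0.9300, -0.7400, -1.4300) x1=(-1.0700, 0.5500, 0.1800)
step 1: x0=(0.9476, -0.7880, -1.4270) x1=(-1.0988, 0.5190, 0.1681)
step 2: x0=(0.9650, -0.8359, -1.4239) x1=(-1.1273, 0.4879, 0.1561)
step 3: x0=(0.9823, -0.8836, -1.4207) x1=(-1.1555, 0.4566, 0.1438)
step 4: x0=(0.9994, -0.9313, -1.4173) x1=(-1.1835, 0.4252, 0.1313)
step 5: x0=(1.0164, -0.9790, -1.4139) x1=(-1.2113, 0.3936, 0.1187)
step 6: x0=(1.0333, -1.0265, -1.4104) x1=(-1.2388, 0.3618, 0.1059)
step 7: x0=(1.0500, -1.0739, -1.4068) x1=(-1.2660, 0.3299, 0.0929)
step 8: x0=(1.0666, -1.1213, -1.4031) x1=(-1.2930, 0.2978, 0.0798)
step 9: x0=(1.0830, -1.1686, -1.3993) x1=(-1.3197, 0.2656, 0.0665)
step 10: x0=(1.0993, -1.2158, -1.3955) x1=(-1.3462, 0.2332, 0.0530)
step 11: x0=(1.1155, -1.2629, -1.3915) x1=(-1.3725, 0.2007, 0.0394)
step 12: x0=(1.1316, -1.3100, -1.3875) x1=(-1.3985, 0.1681, 0.0257)
step 13: x0=(1.1475, -1.3569, -1.3834) x1=(-1.4243, 0.1353, 0.0119)
step 14: x0=(1.1633, -1.4038, -1.3793) x1=(-1.4499, 0.1024, -0.0021)
step 15: x0=(1.1790, -1.4507, -1.3750) x1=(-1.4752, 0.0694, -0.0162)
step 16: x0=(1.1946, -1.4974, -1.3708) x1=(-1.5004, 0.0362, -0.0304)
step 17: x0=(1.2100, -1.5441, -1.3664) x1=(-1.5253, 0.0029, -0.0447)
step 18: x0=(1.2253, -1.5907, -1.3620) x1=(-1.5499, -0.0305, -0.0591)
step 19: x0=(1.2405, -1.6373, -1.3576) x1=(-1.5744, -0.0640, -0.0736)
step 20: x0=(1.2556, -1.6838, -1.3531) x1=(-1.5987, -0.0977, -0.0883)
step 21: x0=(1.2706, -1.7302, -1.3485) x1=(-1.6227, -0.1314, -0.1030)

3.5325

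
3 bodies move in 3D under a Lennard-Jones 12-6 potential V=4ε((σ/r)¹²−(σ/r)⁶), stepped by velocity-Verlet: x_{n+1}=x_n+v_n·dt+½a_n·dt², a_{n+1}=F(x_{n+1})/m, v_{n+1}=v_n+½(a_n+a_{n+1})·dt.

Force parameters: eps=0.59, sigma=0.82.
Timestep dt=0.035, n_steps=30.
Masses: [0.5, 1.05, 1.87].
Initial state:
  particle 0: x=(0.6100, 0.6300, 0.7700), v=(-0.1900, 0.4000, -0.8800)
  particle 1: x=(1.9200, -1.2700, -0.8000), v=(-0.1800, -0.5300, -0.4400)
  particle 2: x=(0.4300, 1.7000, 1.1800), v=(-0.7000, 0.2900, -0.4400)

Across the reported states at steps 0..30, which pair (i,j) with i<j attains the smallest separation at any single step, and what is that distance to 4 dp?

step 0: x0=(0.6100, 0.6300, 0.7700) x1=(1.9200, -1.2700, -0.8000) x2=(0.4300, 1.7000, 1.1800)
step 1: x0=(0.6031, 0.6453, 0.7397) x1=(1.9137, -1.2885, -0.8154) x2=(0.4056, 1.7098, 1.1645)
step 2: x0=(0.5958, 0.6631, 0.7104) x1=(1.9074, -1.3071, -0.8308) x2=(0.3812, 1.7189, 1.1487)
step 3: x0=(0.5880, 0.6834, 0.6821) x1=(1.9011, -1.3256, -0.8462) x2=(0.3571, 1.7274, 1.1326)
step 4: x0=(0.5796, 0.7062, 0.6549) x1=(1.8948, -1.3442, -0.8616) x2=(0.3330, 1.7352, 1.1162)
step 5: x0=(0.5706, 0.7316, 0.6289) x1=(1.8885, -1.3627, -0.8770) x2=(0.3092, 1.7423, 1.0995)
step 6: x0=(0.5609, 0.7596, 0.6041) x1=(1.8822, -1.3813, -0.8924) x2=(0.2855, 1.7487, 1.0825)
step 7: x0=(0.5505, 0.7904, 0.5806) x1=(1.8759, -1.3998, -0.9077) x2=(0.2620, 1.7543, 1.0652)
step 8: x0=(0.5392, 0.8240, 0.5586) x1=(1.8695, -1.4183, -0.9231) x2=(0.2387, 1.7592, 1.0474)
step 9: x0=(0.5269, 0.8607, 0.5381) x1=(1.8632, -1.4368, -0.9385) x2=(0.2158, 1.7633, 1.0292)
step 10: x0=(0.5135, 0.9006, 0.5194) x1=(1.8569, -1.4554, -0.9539) x2=(0.1931, 1.7665, 1.0106)
step 11: x0=(0.4988, 0.9440, 0.5027) x1=(1.8506, -1.4739, -0.9693) x2=(0.1707, 1.7688, 0.9914)
step 12: x0=(0.4828, 0.9908, 0.4880) x1=(1.8443, -1.4924, -0.9847) x2=(0.1487, 1.7702, 0.9717)
step 13: x0=(0.4655, 1.0405, 0.4751) x1=(1.8380, -1.5109, -1.0001) x2=(0.1271, 1.7707, 0.9515)
step 14: x0=(0.4476, 1.0915, 0.4630) x1=(1.8317, -1.5295, -1.0154) x2=(0.1056, 1.7710, 0.9311)
step 15: x0=(0.4315, 1.1389, 0.4485) x1=(1.8253, -1.5480, -1.0308) x2=(0.0836, 1.7722, 0.9113)
step 16: x0=(0.4220, 1.1745, 0.4253) x1=(1.8190, -1.5665, -1.0462) x2=(0.0599, 1.7766, 0.8939)
step 17: x0=(0.4224, 1.1934, 0.3892) x1=(1.8127, -1.5850, -1.0616) x2=(0.0335, 1.7854, 0.8799)
step 18: x0=(0.4294, 1.2024, 0.3448) x1=(1.8064, -1.6035, -1.0769) x2=(0.0054, 1.7968, 0.8681)
step 19: x0=(0.4380, 1.2090, 0.2984) x1=(1.8001, -1.6221, -1.0923) x2=(-0.0232, 1.8089, 0.8569)
step 20: x0=(0.4457, 1.2169, 0.2531) x1=(1.7937, -1.6406, -1.1077) x2=(-0.0515, 1.8207, 0.8453)
step 21: x0=(0.4514, 1.2271, 0.2102) x1=(1.7874, -1.6591, -1.1231) x2=(-0.0793, 1.8318, 0.8332)
step 22: x0=(0.4550, 1.2399, 0.1698) x1=(1.7811, -1.6776, -1.1385) x2=(-0.1065, 1.8423, 0.8203)
step 23: x0=(0.4563, 1.2550, 0.1320) x1=(1.7748, -1.6961, -1.1538) x2=(-0.1331, 1.8521, 0.8068)
step 24: x0=(0.4556, 1.2722, 0.0965) x1=(1.7685, -1.7146, -1.1692) x2=(-0.1592, 1.8614, 0.7926)
step 25: x0=(0.4528, 1.2913, 0.0634) x1=(1.7621, -1.7331, -1.1846) x2=(-0.1847, 1.8702, 0.7778)
step 26: x0=(0.4482, 1.3122, 0.0323) x1=(1.7558, -1.7517, -1.2000) x2=(-0.2098, 1.8785, 0.7625)
step 27: x0=(0.4418, 1.3346, 0.0032) x1=(1.7495, -1.7702, -1.2153) x2=(-0.2343, 1.8863, 0.7466)
step 28: x0=(0.4336, 1.3584, -0.0239) x1=(1.7432, -1.7887, -1.2307) x2=(-0.2584, 1.8938, 0.7302)
step 29: x0=(0.4237, 1.3836, -0.0492) x1=(1.7368, -1.8072, -1.2461) x2=(-0.2820, 1.9010, 0.7133)
step 30: x0=(0.4121, 1.4100, -0.0726) x1=(1.7305, -1.8257, -1.2615) x2=(-0.3052, 1.9078, 0.6959)

pair (0,2), distance 0.8445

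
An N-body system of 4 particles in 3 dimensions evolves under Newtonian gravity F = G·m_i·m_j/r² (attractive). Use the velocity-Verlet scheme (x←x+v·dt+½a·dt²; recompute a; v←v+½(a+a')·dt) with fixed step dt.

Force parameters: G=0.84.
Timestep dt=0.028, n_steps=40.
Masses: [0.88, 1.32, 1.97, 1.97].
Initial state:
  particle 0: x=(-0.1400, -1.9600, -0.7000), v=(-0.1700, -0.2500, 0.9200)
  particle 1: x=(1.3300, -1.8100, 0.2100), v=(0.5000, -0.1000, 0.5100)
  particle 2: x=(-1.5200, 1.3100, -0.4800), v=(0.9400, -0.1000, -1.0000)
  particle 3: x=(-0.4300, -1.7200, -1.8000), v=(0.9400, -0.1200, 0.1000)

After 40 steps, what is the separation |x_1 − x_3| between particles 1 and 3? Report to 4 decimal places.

2.1469

step 0: x0=(-0.1400, -1.9600, -0.7000) x1=(1.3300, -1.8100, 0.2100) x2=(-1.5200, 1.3100, -0.4800) x3=(-0.4300, -1.7200, -1.8000)
step 1: x0=(-0.1448, -1.9668, -0.6746) x1=(1.3438, -1.8128, 0.2242) x2=(-1.4936, 1.3071, -0.5080) x3=(-0.4036, -1.7234, -1.7969)
step 2: x0=(-0.1496, -1.9734, -0.6500) x1=(1.3573, -1.8155, 0.2381) x2=(-1.4672, 1.3041, -0.5361) x3=(-0.3771, -1.7267, -1.7933)
step 3: x0=(-0.1543, -1.9796, -0.6261) x1=(1.3705, -1.8182, 0.2517) x2=(-1.4407, 1.3008, -0.5642) x3=(-0.3504, -1.7301, -1.7892)
step 4: x0=(-0.1590, -1.9855, -0.6029) x1=(1.3834, -1.8209, 0.2651) x2=(-1.4141, 1.2974, -0.5923) x3=(-0.3236, -1.7334, -1.7846)
step 5: x0=(-0.1636, -1.9911, -0.5804) x1=(1.3959, -1.8235, 0.2783) x2=(-1.3874, 1.2938, -0.6204) x3=(-0.2968, -1.7367, -1.7794)
step 6: x0=(-0.1681, -1.9964, -0.5586) x1=(1.4081, -1.8261, 0.2912) x2=(-1.3606, 1.2901, -0.6486) x3=(-0.2698, -1.7400, -1.7738)
step 7: x0=(-0.1725, -2.0014, -0.5375) x1=(1.4200, -1.8286, 0.3039) x2=(-1.3337, 1.2862, -0.6768) x3=(-0.2428, -1.7433, -1.7676)
step 8: x0=(-0.1767, -2.0061, -0.5171) x1=(1.4316, -1.8311, 0.3164) x2=(-1.3068, 1.2820, -0.7050) x3=(-0.2157, -1.7466, -1.7610)
step 9: x0=(-0.1807, -2.0105, -0.4974) x1=(1.4429, -1.8335, 0.3286) x2=(-1.2798, 1.2777, -0.7332) x3=(-0.1886, -1.7499, -1.7539)
step 10: x0=(-0.1846, -2.0147, -0.4783) x1=(1.4538, -1.8360, 0.3406) x2=(-1.2527, 1.2733, -0.7615) x3=(-0.1614, -1.7531, -1.7463)
step 11: x0=(-0.1882, -2.0185, -0.4599) x1=(1.4645, -1.8383, 0.3523) x2=(-1.2255, 1.2686, -0.7898) x3=(-0.1342, -1.7563, -1.7382)
step 12: x0=(-0.1917, -2.0221, -0.4421) x1=(1.4748, -1.8407, 0.3638) x2=(-1.1982, 1.2638, -0.8181) x3=(-0.1070, -1.7594, -1.7297)
step 13: x0=(-0.1948, -2.0254, -0.4249) x1=(1.4848, -1.8429, 0.3750) x2=(-1.1709, 1.2587, -0.8464) x3=(-0.0798, -1.7626, -1.7207)
step 14: x0=(-0.1978, -2.0284, -0.4084) x1=(1.4945, -1.8452, 0.3860) x2=(-1.1434, 1.2535, -0.8747) x3=(-0.0525, -1.7657, -1.7112)
step 15: x0=(-0.2004, -2.0312, -0.3925) x1=(1.5040, -1.8474, 0.3967) x2=(-1.1159, 1.2481, -0.9030) x3=(-0.0252, -1.7687, -1.7013)
step 16: x0=(-0.2028, -2.0337, -0.3772) x1=(1.5131, -1.8496, 0.4072) x2=(-1.0883, 1.2425, -0.9313) x3=(0.0020, -1.7717, -1.6910)
step 17: x0=(-0.2049, -2.0359, -0.3625) x1=(1.5219, -1.8517, 0.4175) x2=(-1.0606, 1.2367, -0.9597) x3=(0.0292, -1.7747, -1.6802)
step 18: x0=(-0.2066, -2.0378, -0.3484) x1=(1.5304, -1.8538, 0.4275) x2=(-1.0329, 1.2307, -0.9880) x3=(0.0565, -1.7776, -1.6690)
step 19: x0=(-0.2080, -2.0395, -0.3349) x1=(1.5386, -1.8558, 0.4373) x2=(-1.0050, 1.2246, -1.0164) x3=(0.0837, -1.7805, -1.6574)
step 20: x0=(-0.2091, -2.0410, -0.3220) x1=(1.5465, -1.8578, 0.4468) x2=(-0.9771, 1.2182, -1.0447) x3=(0.1108, -1.7833, -1.6453)
step 21: x0=(-0.2099, -2.0422, -0.3096) x1=(1.5541, -1.8597, 0.4560) x2=(-0.9491, 1.2116, -1.0730) x3=(0.1380, -1.7860, -1.6328)
step 22: x0=(-0.2103, -2.0431, -0.2979) x1=(1.5614, -1.8616, 0.4650) x2=(-0.9210, 1.2049, -1.1014) x3=(0.1651, -1.7887, -1.6199)
step 23: x0=(-0.2103, -2.0438, -0.2866) x1=(1.5684, -1.8635, 0.4738) x2=(-0.8928, 1.1979, -1.1297) x3=(0.1921, -1.7914, -1.6066)
step 24: x0=(-0.2100, -2.0443, -0.2760) x1=(1.5751, -1.8653, 0.4823) x2=(-0.8646, 1.1908, -1.1580) x3=(0.2191, -1.7940, -1.5929)
step 25: x0=(-0.2093, -2.0445, -0.2659) x1=(1.5815, -1.8671, 0.4905) x2=(-0.8363, 1.1834, -1.1863) x3=(0.2461, -1.7965, -1.5787)
step 26: x0=(-0.2081, -2.0444, -0.2563) x1=(1.5876, -1.8688, 0.4984) x2=(-0.8079, 1.1759, -1.2145) x3=(0.2730, -1.7990, -1.5642)
step 27: x0=(-0.2066, -2.0442, -0.2473) x1=(1.5934, -1.8705, 0.5061) x2=(-0.7794, 1.1681, -1.2428) x3=(0.2998, -1.8014, -1.5492)
step 28: x0=(-0.2046, -2.0436, -0.2388) x1=(1.5990, -1.8722, 0.5135) x2=(-0.7508, 1.1601, -1.2710) x3=(0.3265, -1.8037, -1.5339)
step 29: x0=(-0.2022, -2.0429, -0.2309) x1=(1.6042, -1.8738, 0.5206) x2=(-0.7222, 1.1520, -1.2992) x3=(0.3532, -1.8060, -1.5181)
step 30: x0=(-0.1994, -2.0419, -0.2234) x1=(1.6091, -1.8753, 0.5275) x2=(-0.6935, 1.1436, -1.3274) x3=(0.3798, -1.8082, -1.5019)
step 31: x0=(-0.1961, -2.0407, -0.2166) x1=(1.6137, -1.8768, 0.5341) x2=(-0.6647, 1.1350, -1.3556) x3=(0.4063, -1.8103, -1.4854)
step 32: x0=(-0.1924, -2.0393, -0.2102) x1=(1.6181, -1.8783, 0.5403) x2=(-0.6358, 1.1263, -1.3837) x3=(0.4328, -1.8123, -1.4685)
step 33: x0=(-0.1882, -2.0376, -0.2043) x1=(1.6221, -1.8797, 0.5463) x2=(-0.6068, 1.1173, -1.4117) x3=(0.4591, -1.8143, -1.4511)
step 34: x0=(-0.1835, -2.0358, -0.1990) x1=(1.6258, -1.8811, 0.5520) x2=(-0.5778, 1.1081, -1.4398) x3=(0.4854, -1.8162, -1.4334)
step 35: x0=(-0.1783, -2.0337, -0.1942) x1=(1.6293, -1.8824, 0.5573) x2=(-0.5487, 1.0987, -1.4678) x3=(0.5115, -1.8180, -1.4153)
step 36: x0=(-0.1725, -2.0313, -0.1899) x1=(1.6324, -1.8836, 0.5624) x2=(-0.5195, 1.0891, -1.4957) x3=(0.5376, -1.8198, -1.3967)
step 37: x0=(-0.1663, -2.0288, -0.1861) x1=(1.6353, -1.8849, 0.5671) x2=(-0.4902, 1.0793, -1.5237) x3=(0.5635, -1.8214, -1.3778)
step 38: x0=(-0.1596, -2.0261, -0.1828) x1=(1.6378, -1.8860, 0.5715) x2=(-0.4609, 1.0693, -1.5515) x3=(0.5894, -1.8230, -1.3585)
step 39: x0=(-0.1522, -2.0231, -0.1800) x1=(1.6400, -1.8872, 0.5756) x2=(-0.4315, 1.0591, -1.5793) x3=(0.6151, -1.8245, -1.3388)
step 40: x0=(-0.1444, -2.0199, -0.1777) x1=(1.6419, -1.8882, 0.5794) x2=(-0.4020, 1.0486, -1.6071) x3=(0.6407, -1.8259, -1.3187)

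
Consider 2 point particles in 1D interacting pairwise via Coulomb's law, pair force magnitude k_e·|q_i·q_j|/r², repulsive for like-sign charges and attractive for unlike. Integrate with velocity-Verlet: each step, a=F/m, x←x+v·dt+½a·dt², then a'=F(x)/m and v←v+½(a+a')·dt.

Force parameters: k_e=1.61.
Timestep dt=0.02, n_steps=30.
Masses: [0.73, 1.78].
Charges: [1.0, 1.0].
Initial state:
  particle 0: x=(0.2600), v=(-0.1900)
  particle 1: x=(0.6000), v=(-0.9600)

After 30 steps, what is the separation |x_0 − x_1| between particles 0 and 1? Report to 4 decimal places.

2.1366

step 0: x0=(0.2600) x1=(0.6000)
step 1: x0=(0.2524) x1=(0.5824)
step 2: x0=(0.2367) x1=(0.5681)
step 3: x0=(0.2129) x1=(0.5570)
step 4: x0=(0.1817) x1=(0.5491)
step 5: x0=(0.1440) x1=(0.5438)
step 6: x0=(0.1007) x1=(0.5408)
step 7: x0=(0.0529) x1=(0.5396)
step 8: x0=(0.0014) x1=(0.5400)
step 9: x0=(-0.0532) x1=(0.5416)
step 10: x0=(-0.1103) x1=(0.5443)
step 11: x0=(-0.1694) x1=(0.5478)
step 12: x0=(-0.2303) x1=(0.5520)
step 13: x0=(-0.2925) x1=(0.5567)
step 14: x0=(-0.3560) x1=(0.5620)
step 15: x0=(-0.4206) x1=(0.5677)
step 16: x0=(-0.4861) x1=(0.5738)
step 17: x0=(-0.5523) x1=(0.5802)
step 18: x0=(-0.6192) x1=(0.5869)
step 19: x0=(-0.6868) x1=(0.5939)
step 20: x0=(-0.7549) x1=(0.6010)
step 21: x0=(-0.8234) x1=(0.6084)
step 22: x0=(-0.8924) x1=(0.6159)
step 23: x0=(-0.9618) x1=(0.6236)
step 24: x0=(-1.0315) x1=(0.6315)
step 25: x0=(-1.1015) x1=(0.6394)
step 26: x0=(-1.1719) x1=(0.6475)
step 27: x0=(-1.2425) x1=(0.6557)
step 28: x0=(-1.3133) x1=(0.6640)
step 29: x0=(-1.3844) x1=(0.6724)
step 30: x0=(-1.4557) x1=(0.6809)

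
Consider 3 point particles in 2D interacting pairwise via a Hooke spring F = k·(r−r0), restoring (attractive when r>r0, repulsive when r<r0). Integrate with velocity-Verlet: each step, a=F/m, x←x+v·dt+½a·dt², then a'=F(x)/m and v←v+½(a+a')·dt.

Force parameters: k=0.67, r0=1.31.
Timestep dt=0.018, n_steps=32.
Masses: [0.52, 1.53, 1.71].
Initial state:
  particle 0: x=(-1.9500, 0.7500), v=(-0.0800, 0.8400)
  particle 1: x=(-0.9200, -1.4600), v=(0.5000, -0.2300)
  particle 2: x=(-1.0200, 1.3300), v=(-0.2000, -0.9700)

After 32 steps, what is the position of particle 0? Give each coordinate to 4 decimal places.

(-1.9478, 0.9693)

step 0: x0=(-1.9500, 0.7500) x1=(-0.9200, -1.4600) x2=(-1.0200, 1.3300)
step 1: x0=(-1.9514, 0.7649) x1=(-0.9110, -1.4640) x2=(-1.0236, 1.3125)
step 2: x0=(-1.9526, 0.7793) x1=(-0.9022, -1.4676) x2=(-1.0271, 1.2947)
step 3: x0=(-1.9538, 0.7932) x1=(-0.8933, -1.4708) x2=(-1.0307, 1.2768)
step 4: x0=(-1.9548, 0.8066) x1=(-0.8846, -1.4737) x2=(-1.0341, 1.2588)
step 5: x0=(-1.9557, 0.8195) x1=(-0.8760, -1.4762) x2=(-1.0376, 1.2406)
step 6: x0=(-1.9566, 0.8319) x1=(-0.8674, -1.4784) x2=(-1.0410, 1.2222)
step 7: x0=(-1.9573, 0.8437) x1=(-0.8590, -1.4802) x2=(-1.0443, 1.2036)
step 8: x0=(-1.9579, 0.8551) x1=(-0.8506, -1.4817) x2=(-1.0476, 1.1849)
step 9: x0=(-1.9584, 0.8659) x1=(-0.8423, -1.4828) x2=(-1.0508, 1.1661)
step 10: x0=(-1.9589, 0.8761) x1=(-0.8341, -1.4836) x2=(-1.0540, 1.1471)
step 11: x0=(-1.9592, 0.8859) x1=(-0.8260, -1.4840) x2=(-1.0571, 1.1279)
step 12: x0=(-1.9595, 0.8951) x1=(-0.8180, -1.4840) x2=(-1.0602, 1.1086)
step 13: x0=(-1.9597, 0.9037) x1=(-0.8101, -1.4837) x2=(-1.0632, 1.0891)
step 14: x0=(-1.9598, 0.9118) x1=(-0.8023, -1.4830) x2=(-1.0661, 1.0695)
step 15: x0=(-1.9598, 0.9194) x1=(-0.7946, -1.4820) x2=(-1.0690, 1.0497)
step 16: x0=(-1.9597, 0.9265) x1=(-0.7870, -1.4807) x2=(-1.0718, 1.0298)
step 17: x0=(-1.9596, 0.9330) x1=(-0.7795, -1.4790) x2=(-1.0745, 1.0097)
step 18: x0=(-1.9594, 0.9390) x1=(-0.7722, -1.4769) x2=(-1.0772, 0.9895)
step 19: x0=(-1.9591, 0.9444) x1=(-0.7649, -1.4745) x2=(-1.0798, 0.9691)
step 20: x0=(-1.9587, 0.9494) x1=(-0.7577, -1.4718) x2=(-1.0823, 0.9486)
step 21: x0=(-1.9583, 0.9538) x1=(-0.7506, -1.4687) x2=(-1.0847, 0.9279)
step 22: x0=(-1.9577, 0.9577) x1=(-0.7437, -1.4653) x2=(-1.0871, 0.9071)
step 23: x0=(-1.9571, 0.9611) x1=(-0.7369, -1.4616) x2=(-1.0894, 0.8862)
step 24: x0=(-1.9565, 0.9639) x1=(-0.7301, -1.4575) x2=(-1.0916, 0.8651)
step 25: x0=(-1.9557, 0.9663) x1=(-0.7235, -1.4531) x2=(-1.0937, 0.8439)
step 26: x0=(-1.9548, 0.9682) x1=(-0.7170, -1.4484) x2=(-1.0958, 0.8226)
step 27: x0=(-1.9539, 0.9696) x1=(-0.7106, -1.4434) x2=(-1.0977, 0.8011)
step 28: x0=(-1.9529, 0.9705) x1=(-0.7044, -1.4381) x2=(-1.0997, 0.7795)
step 29: x0=(-1.9518, 0.9709) x1=(-0.6982, -1.4325) x2=(-1.1015, 0.7578)
step 30: x0=(-1.9505, 0.9708) x1=(-0.6922, -1.4265) x2=(-1.1032, 0.7359)
step 31: x0=(-1.9492, 0.9703) x1=(-0.6862, -1.4203) x2=(-1.1049, 0.7139)
step 32: x0=(-1.9478, 0.9693) x1=(-0.6804, -1.4137) x2=(-1.1065, 0.6918)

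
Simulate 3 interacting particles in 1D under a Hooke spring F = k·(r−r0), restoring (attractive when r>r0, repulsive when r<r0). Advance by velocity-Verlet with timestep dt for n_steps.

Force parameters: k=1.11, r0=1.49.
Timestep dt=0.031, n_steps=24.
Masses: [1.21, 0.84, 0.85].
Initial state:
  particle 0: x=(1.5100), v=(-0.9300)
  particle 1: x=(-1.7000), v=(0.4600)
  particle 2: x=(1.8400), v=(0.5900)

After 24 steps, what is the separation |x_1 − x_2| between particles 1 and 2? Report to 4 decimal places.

2.1940

step 0: x0=(1.5100) x1=(-1.7000) x2=(1.8400)
step 1: x0=(1.4799) x1=(-1.6833) x2=(1.8577)
step 2: x0=(1.4473) x1=(-1.6620) x2=(1.8743)
step 3: x0=(1.4124) x1=(-1.6359) x2=(1.8896)
step 4: x0=(1.3752) x1=(-1.6053) x2=(1.9036)
step 5: x0=(1.3359) x1=(-1.5703) x2=(1.9163)
step 6: x0=(1.2945) x1=(-1.5309) x2=(1.9277)
step 7: x0=(1.2512) x1=(-1.4873) x2=(1.9376)
step 8: x0=(1.2060) x1=(-1.4397) x2=(1.9462)
step 9: x0=(1.1592) x1=(-1.3881) x2=(1.9533)
step 10: x0=(1.1108) x1=(-1.3329) x2=(1.9589)
step 11: x0=(1.0611) x1=(-1.2742) x2=(1.9631)
step 12: x0=(1.0100) x1=(-1.2123) x2=(1.9658)
step 13: x0=(0.9579) x1=(-1.1472) x2=(1.9671)
step 14: x0=(0.9048) x1=(-1.0793) x2=(1.9670)
step 15: x0=(0.8508) x1=(-1.0088) x2=(1.9654)
step 16: x0=(0.7962) x1=(-0.9359) x2=(1.9624)
step 17: x0=(0.7412) x1=(-0.8609) x2=(1.9581)
step 18: x0=(0.6857) x1=(-0.7842) x2=(1.9525)
step 19: x0=(0.6301) x1=(-0.7058) x2=(1.9455)
step 20: x0=(0.5745) x1=(-0.6262) x2=(1.9374)
step 21: x0=(0.5190) x1=(-0.5455) x2=(1.9280)
step 22: x0=(0.4638) x1=(-0.4642) x2=(1.9175)
step 23: x0=(0.4091) x1=(-0.3825) x2=(1.9060)
step 24: x0=(0.3550) x1=(-0.3006) x2=(1.8934)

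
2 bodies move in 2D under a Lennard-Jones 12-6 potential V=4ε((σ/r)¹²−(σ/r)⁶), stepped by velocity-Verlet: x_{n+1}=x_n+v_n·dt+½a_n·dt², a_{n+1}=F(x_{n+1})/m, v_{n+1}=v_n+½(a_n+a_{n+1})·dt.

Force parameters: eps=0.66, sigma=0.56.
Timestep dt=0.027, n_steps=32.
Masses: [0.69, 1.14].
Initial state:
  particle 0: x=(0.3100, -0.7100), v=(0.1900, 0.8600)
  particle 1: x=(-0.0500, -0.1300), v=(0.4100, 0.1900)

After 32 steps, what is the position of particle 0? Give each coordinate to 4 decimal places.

step 0: x0=(0.3100, -0.7100) x1=(-0.0500, -0.1300)
step 1: x0=(0.3144, -0.6855) x1=(-0.0385, -0.1256)
step 2: x0=(0.3174, -0.6590) x1=(-0.0261, -0.1225)
step 3: x0=(0.3199, -0.6317) x1=(-0.0135, -0.1199)
step 4: x0=(0.3242, -0.6069) x1=(-0.0019, -0.1157)
step 5: x0=(0.3338, -0.5902) x1=(0.0065, -0.1066)
step 6: x0=(0.3503, -0.5839) x1=(0.0107, -0.0912)
step 7: x0=(0.3705, -0.5828) x1=(0.0126, -0.0727)
step 8: x0=(0.3912, -0.5823) x1=(0.0143, -0.0538)
step 9: x0=(0.4107, -0.5804) x1=(0.0166, -0.0358)
step 10: x0=(0.4287, -0.5762) x1=(0.0199, -0.0192)
step 11: x0=(0.4449, -0.5696) x1=(0.0243, -0.0040)
step 12: x0=(0.4593, -0.5606) x1=(0.0297, 0.0098)
step 13: x0=(0.4719, -0.5493) x1=(0.0363, 0.0221)
step 14: x0=(0.4829, -0.5357) x1=(0.0438, 0.0331)
step 15: x0=(0.4920, -0.5198) x1=(0.0525, 0.0426)
step 16: x0=(0.4994, -0.5016) x1=(0.0622, 0.0508)
step 17: x0=(0.5049, -0.4811) x1=(0.0730, 0.0576)
step 18: x0=(0.5085, -0.4583) x1=(0.0850, 0.0630)
step 19: x0=(0.5105, -0.4333) x1=(0.0980, 0.0670)
step 20: x0=(0.5112, -0.4069) x1=(0.1117, 0.0703)
step 21: x0=(0.5126, -0.3813) x1=(0.1251, 0.0739)
step 22: x0=(0.5182, -0.3606) x1=(0.1358, 0.0806)
step 23: x0=(0.5320, -0.3494) x1=(0.1417, 0.0930)
step 24: x0=(0.5521, -0.3454) x1=(0.1436, 0.1097)
step 25: x0=(0.5742, -0.3435) x1=(0.1445, 0.1278)
step 26: x0=(0.5956, -0.3409) x1=(0.1457, 0.1454)
step 27: x0=(0.6153, -0.3364) x1=(0.1479, 0.1619)
step 28: x0=(0.6330, -0.3298) x1=(0.1514, 0.1771)
step 29: x0=(0.6486, -0.3211) x1=(0.1561, 0.1910)
step 30: x0=(0.6623, -0.3102) x1=(0.1620, 0.2036)
step 31: x0=(0.6738, -0.2973) x1=(0.1692, 0.2149)
step 32: x0=(0.6834, -0.2823) x1=(0.1776, 0.2250)

(0.6834, -0.2823)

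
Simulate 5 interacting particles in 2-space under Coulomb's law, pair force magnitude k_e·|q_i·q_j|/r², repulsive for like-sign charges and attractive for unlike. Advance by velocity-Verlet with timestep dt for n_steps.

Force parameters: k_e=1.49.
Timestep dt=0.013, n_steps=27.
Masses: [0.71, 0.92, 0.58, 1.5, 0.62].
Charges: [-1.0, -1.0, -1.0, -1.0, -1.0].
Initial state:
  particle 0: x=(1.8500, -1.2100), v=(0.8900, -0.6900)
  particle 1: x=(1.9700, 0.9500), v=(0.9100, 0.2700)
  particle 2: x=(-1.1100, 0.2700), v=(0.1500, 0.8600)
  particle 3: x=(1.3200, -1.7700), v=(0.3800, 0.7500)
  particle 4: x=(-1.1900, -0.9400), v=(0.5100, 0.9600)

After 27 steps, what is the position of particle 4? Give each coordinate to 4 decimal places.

(-1.0587, -0.6966)

step 0: x0=(1.8500, -1.2100) x1=(1.9700, 0.9500) x2=(-1.1100, 0.2700) x3=(1.3200, -1.7700) x4=(-1.1900, -0.9400)
step 1: x0=(1.8618, -1.2188) x1=(1.9819, 0.9536) x2=(-1.1081, 0.2813) x3=(1.3249, -1.7604) x4=(-1.1834, -0.9277)
step 2: x0=(1.8741, -1.2273) x1=(1.9938, 0.9572) x2=(-1.1063, 0.2930) x3=(1.3295, -1.7510) x4=(-1.1770, -0.9156)
step 3: x0=(1.8869, -1.2354) x1=(2.0057, 0.9610) x2=(-1.1046, 0.3050) x3=(1.3340, -1.7418) x4=(-1.1707, -0.9038)
step 4: x0=(1.9002, -1.2432) x1=(2.0178, 0.9649) x2=(-1.1029, 0.3174) x3=(1.3384, -1.7329) x4=(-1.1646, -0.8922)
step 5: x0=(1.9141, -1.2506) x1=(2.0298, 0.9689) x2=(-1.1014, 0.3300) x3=(1.3425, -1.7243) x4=(-1.1586, -0.8810)
step 6: x0=(1.9286, -1.2578) x1=(2.0420, 0.9730) x2=(-1.1000, 0.3430) x3=(1.3464, -1.7159) x4=(-1.1527, -0.8700)
step 7: x0=(1.9436, -1.2646) x1=(2.0542, 0.9772) x2=(-1.0986, 0.3564) x3=(1.3501, -1.7077) x4=(-1.1470, -0.8592)
step 8: x0=(1.9591, -1.2711) x1=(2.0664, 0.9815) x2=(-1.0974, 0.3700) x3=(1.3536, -1.6997) x4=(-1.1414, -0.8487)
step 9: x0=(1.9753, -1.2774) x1=(2.0787, 0.9859) x2=(-1.0962, 0.3840) x3=(1.3568, -1.6919) x4=(-1.1360, -0.8385)
step 10: x0=(1.9920, -1.2833) x1=(2.0911, 0.9904) x2=(-1.0951, 0.3984) x3=(1.3599, -1.6844) x4=(-1.1306, -0.8286)
step 11: x0=(2.0094, -1.2891) x1=(2.1035, 0.9950) x2=(-1.0942, 0.4130) x3=(1.3627, -1.6770) x4=(-1.1254, -0.8189)
step 12: x0=(2.0273, -1.2946) x1=(2.1159, 0.9997) x2=(-1.0933, 0.4280) x3=(1.3653, -1.6699) x4=(-1.1203, -0.8095)
step 13: x0=(2.0458, -1.2998) x1=(2.1285, 1.0046) x2=(-1.0925, 0.4432) x3=(1.3677, -1.6629) x4=(-1.1154, -0.8003)
step 14: x0=(2.0649, -1.3049) x1=(2.1410, 1.0095) x2=(-1.0918, 0.4588) x3=(1.3698, -1.6561) x4=(-1.1106, -0.7914)
step 15: x0=(2.0846, -1.3098) x1=(2.1537, 1.0145) x2=(-1.0913, 0.4748) x3=(1.3718, -1.6494) x4=(-1.1059, -0.7827)
step 16: x0=(2.1049, -1.3146) x1=(2.1663, 1.0196) x2=(-1.0908, 0.4910) x3=(1.3735, -1.6429) x4=(-1.1013, -0.7743)
step 17: x0=(2.1257, -1.3192) x1=(2.1791, 1.0248) x2=(-1.0904, 0.5075) x3=(1.3750, -1.6366) x4=(-1.0968, -0.7661)
step 18: x0=(2.1470, -1.3236) x1=(2.1919, 1.0301) x2=(-1.0901, 0.5244) x3=(1.3763, -1.6304) x4=(-1.0925, -0.7581)
step 19: x0=(2.1689, -1.3280) x1=(2.2047, 1.0355) x2=(-1.0899, 0.5415) x3=(1.3774, -1.6243) x4=(-1.0883, -0.7504)
step 20: x0=(2.1913, -1.3323) x1=(2.2176, 1.0410) x2=(-1.0898, 0.5589) x3=(1.3783, -1.6184) x4=(-1.0842, -0.7429)
step 21: x0=(2.2142, -1.3365) x1=(2.2305, 1.0466) x2=(-1.0898, 0.5767) x3=(1.3791, -1.6125) x4=(-1.0802, -0.7356)
step 22: x0=(2.2376, -1.3406) x1=(2.2435, 1.0523) x2=(-1.0898, 0.5947) x3=(1.3796, -1.6068) x4=(-1.0763, -0.7286)
step 23: x0=(2.2615, -1.3447) x1=(2.2566, 1.0581) x2=(-1.0900, 0.6130) x3=(1.3800, -1.6012) x4=(-1.0726, -0.7218)
step 24: x0=(2.2858, -1.3487) x1=(2.2697, 1.0639) x2=(-1.0903, 0.6315) x3=(1.3802, -1.5956) x4=(-1.0689, -0.7152)
step 25: x0=(2.3106, -1.3527) x1=(2.2828, 1.0699) x2=(-1.0907, 0.6504) x3=(1.3803, -1.5902) x4=(-1.0654, -0.7088)
step 26: x0=(2.3358, -1.3567) x1=(2.2961, 1.0760) x2=(-1.0911, 0.6695) x3=(1.3802, -1.5848) x4=(-1.0620, -0.7026)
step 27: x0=(2.3614, -1.3607) x1=(2.3093, 1.0821) x2=(-1.0917, 0.6889) x3=(1.3800, -1.5795) x4=(-1.0587, -0.6966)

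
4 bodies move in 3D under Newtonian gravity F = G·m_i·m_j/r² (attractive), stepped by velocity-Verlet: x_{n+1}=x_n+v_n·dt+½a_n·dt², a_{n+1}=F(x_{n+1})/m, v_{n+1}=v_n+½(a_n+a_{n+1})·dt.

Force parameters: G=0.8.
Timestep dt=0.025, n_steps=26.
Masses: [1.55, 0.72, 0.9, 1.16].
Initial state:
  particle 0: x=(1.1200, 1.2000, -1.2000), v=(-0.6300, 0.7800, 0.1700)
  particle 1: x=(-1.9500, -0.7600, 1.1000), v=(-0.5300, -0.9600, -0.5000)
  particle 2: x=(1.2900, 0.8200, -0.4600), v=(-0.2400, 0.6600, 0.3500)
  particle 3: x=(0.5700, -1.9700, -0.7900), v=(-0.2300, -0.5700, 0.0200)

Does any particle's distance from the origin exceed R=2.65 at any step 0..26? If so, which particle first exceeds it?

yes, particle 1

step 0: x0=(1.1200, 1.2000, -1.2000) x1=(-1.9500, -0.7600, 1.1000) x2=(1.2900, 0.8200, -0.4600) x3=(0.5700, -1.9700, -0.7900)
step 1: x0=(1.1043, 1.2193, -1.1955) x1=(-1.9632, -0.7840, 1.0875) x2=(1.2839, 0.8367, -0.4517) x3=(0.5643, -1.9842, -0.7895)
step 2: x0=(1.0887, 1.2383, -1.1904) x1=(-1.9763, -0.8080, 1.0749) x2=(1.2775, 0.8538, -0.4444) x3=(0.5585, -1.9982, -0.7890)
step 3: x0=(1.0732, 1.2570, -1.1848) x1=(-1.9893, -0.8319, 1.0622) x2=(1.2708, 0.8713, -0.4379) x3=(0.5528, -2.0122, -0.7884)
step 4: x0=(1.0579, 1.2753, -1.1786) x1=(-2.0023, -0.8559, 1.0495) x2=(1.2639, 0.8892, -0.4323) x3=(0.5470, -2.0259, -0.7879)
step 5: x0=(1.0426, 1.2933, -1.1719) x1=(-2.0151, -0.8798, 1.0367) x2=(1.2567, 0.9075, -0.4277) x3=(0.5413, -2.0396, -0.7873)
step 6: x0=(1.0275, 1.3110, -1.1647) x1=(-2.0279, -0.9038, 1.0239) x2=(1.2492, 0.9261, -0.4239) x3=(0.5355, -2.0532, -0.7867)
step 7: x0=(1.0125, 1.3283, -1.1569) x1=(-2.0405, -0.9277, 1.0110) x2=(1.2414, 0.9452, -0.4210) x3=(0.5297, -2.0666, -0.7861)
step 8: x0=(0.9977, 1.3453, -1.1486) x1=(-2.0531, -0.9516, 0.9981) x2=(1.2333, 0.9647, -0.4190) x3=(0.5240, -2.0799, -0.7855)
step 9: x0=(0.9830, 1.3620, -1.1398) x1=(-2.0655, -0.9754, 0.9850) x2=(1.2249, 0.9845, -0.4179) x3=(0.5182, -2.0931, -0.7849)
step 10: x0=(0.9685, 1.3784, -1.1304) x1=(-2.0779, -0.9993, 0.9720) x2=(1.2162, 1.0048, -0.4178) x3=(0.5124, -2.1061, -0.7842)
step 11: x0=(0.9541, 1.3944, -1.1205) x1=(-2.0902, -1.0231, 0.9589) x2=(1.2071, 1.0255, -0.4185) x3=(0.5066, -2.1191, -0.7836)
step 12: x0=(0.9399, 1.4101, -1.1100) x1=(-2.1024, -1.0470, 0.9457) x2=(1.1976, 1.0466, -0.4202) x3=(0.5008, -2.1319, -0.7829)
step 13: x0=(0.9259, 1.4254, -1.0989) x1=(-2.1145, -1.0708, 0.9325) x2=(1.1877, 1.0682, -0.4228) x3=(0.4950, -2.1446, -0.7822)
step 14: x0=(0.9121, 1.4404, -1.0873) x1=(-2.1266, -1.0946, 0.9192) x2=(1.1774, 1.0903, -0.4265) x3=(0.4892, -2.1573, -0.7815)
step 15: x0=(0.8986, 1.4550, -1.0750) x1=(-2.1385, -1.1183, 0.9058) x2=(1.1667, 1.1128, -0.4311) x3=(0.4834, -2.1698, -0.7808)
step 16: x0=(0.8852, 1.4692, -1.0621) x1=(-2.1503, -1.1421, 0.8924) x2=(1.1555, 1.1358, -0.4369) x3=(0.4776, -2.1822, -0.7800)
step 17: x0=(0.8722, 1.4830, -1.0486) x1=(-2.1621, -1.1658, 0.8790) x2=(1.1438, 1.1594, -0.4437) x3=(0.4717, -2.1945, -0.7793)
step 18: x0=(0.8594, 1.4964, -1.0343) x1=(-2.1738, -1.1895, 0.8655) x2=(1.1316, 1.1835, -0.4517) x3=(0.4659, -2.2067, -0.7785)
step 19: x0=(0.8469, 1.5094, -1.0194) x1=(-2.1853, -1.2132, 0.8520) x2=(1.1188, 1.2082, -0.4610) x3=(0.4600, -2.2188, -0.7777)
step 20: x0=(0.8348, 1.5219, -1.0036) x1=(-2.1968, -1.2369, 0.8384) x2=(1.1053, 1.2336, -0.4715) x3=(0.4541, -2.2307, -0.7769)
step 21: x0=(0.8231, 1.5339, -0.9871) x1=(-2.2082, -1.2605, 0.8247) x2=(1.0910, 1.2597, -0.4835) x3=(0.4482, -2.2426, -0.7760)
step 22: x0=(0.8119, 1.5453, -0.9696) x1=(-2.2195, -1.2842, 0.8110) x2=(1.0759, 1.2865, -0.4970) x3=(0.4423, -2.2544, -0.7752)
step 23: x0=(0.8012, 1.5562, -0.9511) x1=(-2.2308, -1.3078, 0.7973) x2=(1.0599, 1.3143, -0.5122) x3=(0.4363, -2.2661, -0.7743)
step 24: x0=(0.7911, 1.5664, -0.9316) x1=(-2.2419, -1.3314, 0.7835) x2=(1.0427, 1.3430, -0.5293) x3=(0.4304, -2.2777, -0.7735)
step 25: x0=(0.7818, 1.5759, -0.9107) x1=(-2.2529, -1.3549, 0.7696) x2=(1.0241, 1.3729, -0.5485) x3=(0.4244, -2.2892, -0.7726)
step 26: x0=(0.7735, 1.5845, -0.8884) x1=(-2.2639, -1.3785, 0.7557) x2=(1.0038, 1.4042, -0.5703) x3=(0.4184, -2.3007, -0.7717)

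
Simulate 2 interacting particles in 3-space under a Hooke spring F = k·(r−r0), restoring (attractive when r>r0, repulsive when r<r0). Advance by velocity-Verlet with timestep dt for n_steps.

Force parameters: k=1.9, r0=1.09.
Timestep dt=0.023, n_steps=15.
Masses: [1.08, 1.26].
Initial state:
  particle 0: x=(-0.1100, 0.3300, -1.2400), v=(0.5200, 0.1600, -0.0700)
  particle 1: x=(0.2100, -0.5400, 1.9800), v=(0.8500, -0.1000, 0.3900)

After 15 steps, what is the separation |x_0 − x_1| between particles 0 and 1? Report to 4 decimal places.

step 0: x0=(-0.1100, 0.3300, -1.2400) x1=(0.2100, -0.5400, 1.9800)
step 1: x0=(-0.0979, 0.3334, -1.2406) x1=(0.2295, -0.5421, 1.9881)
step 2: x0=(-0.0857, 0.3363, -1.2392) x1=(0.2488, -0.5437, 1.9945)
step 3: x0=(-0.0732, 0.3386, -1.2357) x1=(0.2679, -0.5448, 1.9991)
step 4: x0=(-0.0605, 0.3403, -1.2302) x1=(0.2868, -0.5454, 2.0020)
step 5: x0=(-0.0476, 0.3415, -1.2227) x1=(0.3055, -0.5456, 2.0031)
step 6: x0=(-0.0345, 0.3421, -1.2131) x1=(0.3241, -0.5453, 2.0025)
step 7: x0=(-0.0211, 0.3422, -1.2015) x1=(0.3424, -0.5445, 2.0001)
step 8: x0=(-0.0075, 0.3417, -1.1879) x1=(0.3606, -0.5432, 1.9961)
step 9: x0=(0.0063, 0.3407, -1.1723) x1=(0.3785, -0.5415, 1.9903)
step 10: x0=(0.0203, 0.3391, -1.1548) x1=(0.3963, -0.5393, 1.9828)
step 11: x0=(0.0346, 0.3370, -1.1352) x1=(0.4138, -0.5366, 1.9737)
step 12: x0=(0.0491, 0.3343, -1.1138) x1=(0.4312, -0.5334, 1.9629)
step 13: x0=(0.0639, 0.3311, -1.0905) x1=(0.4484, -0.5298, 1.9505)
step 14: x0=(0.0789, 0.3274, -1.0653) x1=(0.4653, -0.5258, 1.9365)
step 15: x0=(0.0941, 0.3231, -1.0383) x1=(0.4821, -0.5213, 1.9210)

3.1017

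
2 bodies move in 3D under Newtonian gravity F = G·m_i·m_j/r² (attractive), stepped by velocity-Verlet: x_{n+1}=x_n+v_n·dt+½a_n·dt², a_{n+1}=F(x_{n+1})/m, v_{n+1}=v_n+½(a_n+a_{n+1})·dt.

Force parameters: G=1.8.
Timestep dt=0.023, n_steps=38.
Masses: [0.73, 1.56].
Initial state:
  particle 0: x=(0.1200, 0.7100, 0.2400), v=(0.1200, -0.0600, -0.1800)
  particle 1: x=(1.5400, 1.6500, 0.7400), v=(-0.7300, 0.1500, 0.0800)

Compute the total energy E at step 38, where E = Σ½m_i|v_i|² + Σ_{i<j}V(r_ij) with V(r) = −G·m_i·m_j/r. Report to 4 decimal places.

-0.6975

step 0: x0=(0.1200, 0.7100, 0.2400) x1=(1.5400, 1.6500, 0.7400)
step 1: x0=(0.1229, 0.7087, 0.2359) x1=(1.5231, 1.6534, 0.7418)
step 2: x0=(0.1263, 0.7077, 0.2320) x1=(1.5061, 1.6567, 0.7436)
step 3: x0=(0.1300, 0.7070, 0.2282) x1=(1.4888, 1.6598, 0.7452)
step 4: x0=(0.1341, 0.7065, 0.2245) x1=(1.4714, 1.6628, 0.7468)
step 5: x0=(0.1386, 0.7064, 0.2210) x1=(1.4538, 1.6657, 0.7484)
step 6: x0=(0.1434, 0.7064, 0.2177) x1=(1.4360, 1.6685, 0.7498)
step 7: x0=(0.1487, 0.7068, 0.2145) x1=(1.4181, 1.6711, 0.7512)
step 8: x0=(0.1544, 0.7075, 0.2115) x1=(1.3999, 1.6736, 0.7526)
step 9: x0=(0.1604, 0.7085, 0.2087) x1=(1.3816, 1.6759, 0.7538)
step 10: x0=(0.1669, 0.7098, 0.2060) x1=(1.3631, 1.6781, 0.7549)
step 11: x0=(0.1738, 0.7115, 0.2035) x1=(1.3444, 1.6802, 0.7560)
step 12: x0=(0.1810, 0.7135, 0.2013) x1=(1.3255, 1.6820, 0.7570)
step 13: x0=(0.1887, 0.7158, 0.1992) x1=(1.3064, 1.6837, 0.7578)
step 14: x0=(0.1968, 0.7185, 0.1973) x1=(1.2871, 1.6853, 0.7586)
step 15: x0=(0.2054, 0.7216, 0.1957) x1=(1.2676, 1.6866, 0.7593)
step 16: x0=(0.2144, 0.7251, 0.1943) x1=(1.2479, 1.6878, 0.7598)
step 17: x0=(0.2238, 0.7289, 0.1931) x1=(1.2280, 1.6888, 0.7603)
step 18: x0=(0.2336, 0.7332, 0.1922) x1=(1.2079, 1.6896, 0.7606)
step 19: x0=(0.2439, 0.7380, 0.1915) x1=(1.1875, 1.6902, 0.7609)
step 20: x0=(0.2547, 0.7432, 0.1911) x1=(1.1670, 1.6906, 0.7609)
step 21: x0=(0.2659, 0.7489, 0.1910) x1=(1.1463, 1.6907, 0.7609)
step 22: x0=(0.2776, 0.7550, 0.1912) x1=(1.1253, 1.6906, 0.7607)
step 23: x0=(0.2897, 0.7617, 0.1917) x1=(1.1041, 1.6903, 0.7604)
step 24: x0=(0.3024, 0.7690, 0.1925) x1=(1.0827, 1.6897, 0.7599)
step 25: x0=(0.3155, 0.7768, 0.1937) x1=(1.0611, 1.6889, 0.7592)
step 26: x0=(0.3291, 0.7852, 0.1953) x1=(1.0392, 1.6877, 0.7584)
step 27: x0=(0.3432, 0.7943, 0.1973) x1=(1.0171, 1.6863, 0.7573)
step 28: x0=(0.3579, 0.8040, 0.1997) x1=(0.9947, 1.6845, 0.7561)
step 29: x0=(0.3730, 0.8145, 0.2026) x1=(0.9721, 1.6824, 0.7547)
step 30: x0=(0.3887, 0.8257, 0.2059) x1=(0.9493, 1.6800, 0.7530)
step 31: x0=(0.4049, 0.8378, 0.2098) x1=(0.9262, 1.6771, 0.7511)
step 32: x0=(0.4217, 0.8507, 0.2142) x1=(0.9029, 1.6739, 0.7489)
step 33: x0=(0.4390, 0.8646, 0.2193) x1=(0.8793, 1.6702, 0.7465)
step 34: x0=(0.4569, 0.8794, 0.2250) x1=(0.8554, 1.6661, 0.7437)
step 35: x0=(0.4753, 0.8954, 0.2314) x1=(0.8313, 1.6614, 0.7406)
step 36: x0=(0.4942, 0.9125, 0.2386) x1=(0.8069, 1.6562, 0.7372)
step 37: x0=(0.5137, 0.9309, 0.2467) x1=(0.7823, 1.6504, 0.7333)
step 38: x0=(0.5338, 0.9508, 0.2557) x1=(0.7574, 1.6439, 0.7290)
step 0 velocities: v0=(0.1200, -0.0600, -0.1800) v1=(-0.7300, 0.1500, 0.0800)
step 0: KE=0.4566, PE=-1.1550, E=-0.6984
step 38 velocities: v0=(0.8822, 0.8975, 0.4162) v1=(-1.0867, -0.2981, -0.1990)
step 38: KE=1.6626, PE=-2.3601, E=-0.6975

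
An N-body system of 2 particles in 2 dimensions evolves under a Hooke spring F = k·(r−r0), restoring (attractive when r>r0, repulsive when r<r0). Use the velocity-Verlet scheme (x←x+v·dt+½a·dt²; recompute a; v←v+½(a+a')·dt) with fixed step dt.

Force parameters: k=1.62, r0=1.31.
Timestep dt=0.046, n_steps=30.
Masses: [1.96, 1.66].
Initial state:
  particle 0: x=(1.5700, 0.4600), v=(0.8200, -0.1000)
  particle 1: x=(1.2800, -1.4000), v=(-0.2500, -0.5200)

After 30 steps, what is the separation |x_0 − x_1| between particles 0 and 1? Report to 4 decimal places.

step 0: x0=(1.5700, 0.4600) x1=(1.2800, -1.4000)
step 1: x0=(1.6076, 0.4549) x1=(1.2686, -1.4233)
step 2: x0=(1.6451, 0.4488) x1=(1.2574, -1.4455)
step 3: x0=(1.6823, 0.4416) x1=(1.2465, -1.4663)
step 4: x0=(1.7193, 0.4333) x1=(1.2358, -1.4859)
step 5: x0=(1.7560, 0.4239) x1=(1.2255, -1.5041)
step 6: x0=(1.7924, 0.4133) x1=(1.2156, -1.5209)
step 7: x0=(1.8284, 0.4015) x1=(1.2061, -1.5364)
step 8: x0=(1.8641, 0.3885) x1=(1.1971, -1.5504)
step 9: x0=(1.8993, 0.3743) x1=(1.1885, -1.5630)
step 10: x0=(1.9341, 0.3588) x1=(1.1805, -1.5741)
step 11: x0=(1.9683, 0.3421) x1=(1.1731, -1.5837)
step 12: x0=(2.0021, 0.3242) x1=(1.1663, -1.5919)
step 13: x0=(2.0353, 0.3050) x1=(1.1601, -1.5985)
step 14: x0=(2.0679, 0.2845) x1=(1.1546, -1.6038)
step 15: x0=(2.1000, 0.2629) x1=(1.1498, -1.6075)
step 16: x0=(2.1314, 0.2399) x1=(1.1457, -1.6098)
step 17: x0=(2.1622, 0.2158) x1=(1.1424, -1.6107)
step 18: x0=(2.1923, 0.1905) x1=(1.1399, -1.6101)
step 19: x0=(2.2217, 0.1640) x1=(1.1382, -1.6082)
step 20: x0=(2.2504, 0.1364) x1=(1.1373, -1.6049)
step 21: x0=(2.2784, 0.1076) x1=(1.1373, -1.6003)
step 22: x0=(2.3057, 0.0778) x1=(1.1381, -1.5944)
step 23: x0=(2.3323, 0.0469) x1=(1.1398, -1.5873)
step 24: x0=(2.3581, 0.0150) x1=(1.1424, -1.5790)
step 25: x0=(2.3832, -0.0178) x1=(1.1458, -1.5696)
step 26: x0=(2.4075, -0.0516) x1=(1.1501, -1.5591)
step 27: x0=(2.4311, -0.0863) x1=(1.1552, -1.5475)
step 28: x0=(2.4540, -0.1218) x1=(1.1612, -1.5349)
step 29: x0=(2.4762, -0.1580) x1=(1.1681, -1.5215)
step 30: x0=(2.4977, -0.1950) x1=(1.1758, -1.5071)

1.8626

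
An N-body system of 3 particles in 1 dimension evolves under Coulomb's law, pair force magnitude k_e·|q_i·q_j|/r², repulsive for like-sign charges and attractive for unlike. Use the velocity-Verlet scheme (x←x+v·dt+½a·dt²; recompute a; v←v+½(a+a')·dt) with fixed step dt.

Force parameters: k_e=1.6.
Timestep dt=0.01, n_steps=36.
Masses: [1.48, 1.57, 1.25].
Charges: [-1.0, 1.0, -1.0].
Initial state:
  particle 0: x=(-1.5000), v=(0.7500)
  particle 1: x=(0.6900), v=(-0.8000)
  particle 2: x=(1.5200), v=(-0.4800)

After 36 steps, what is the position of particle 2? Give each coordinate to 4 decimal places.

step 0: x0=(-1.5000) x1=(0.6900) x2=(1.5200)
step 1: x0=(-1.4925) x1=(0.6821) x2=(1.5151)
step 2: x0=(-1.4850) x1=(0.6743) x2=(1.5101)
step 3: x0=(-1.4775) x1=(0.6666) x2=(1.5048)
step 4: x0=(-1.4699) x1=(0.6590) x2=(1.4994)
step 5: x0=(-1.4624) x1=(0.6516) x2=(1.4939)
step 6: x0=(-1.4548) x1=(0.6442) x2=(1.4882)
step 7: x0=(-1.4472) x1=(0.6370) x2=(1.4823)
step 8: x0=(-1.4396) x1=(0.6300) x2=(1.4762)
step 9: x0=(-1.4320) x1=(0.6230) x2=(1.4700)
step 10: x0=(-1.4244) x1=(0.6161) x2=(1.4636)
step 11: x0=(-1.4168) x1=(0.6094) x2=(1.4571)
step 12: x0=(-1.4092) x1=(0.6028) x2=(1.4504)
step 13: x0=(-1.4015) x1=(0.5963) x2=(1.4435)
step 14: x0=(-1.3938) x1=(0.5899) x2=(1.4365)
step 15: x0=(-1.3862) x1=(0.5837) x2=(1.4293)
step 16: x0=(-1.3785) x1=(0.5775) x2=(1.4219)
step 17: x0=(-1.3708) x1=(0.5715) x2=(1.4144)
step 18: x0=(-1.3630) x1=(0.5656) x2=(1.4067)
step 19: x0=(-1.3553) x1=(0.5598) x2=(1.3989)
step 20: x0=(-1.3476) x1=(0.5541) x2=(1.3908)
step 21: x0=(-1.3398) x1=(0.5485) x2=(1.3827)
step 22: x0=(-1.3320) x1=(0.5431) x2=(1.3743)
step 23: x0=(-1.3242) x1=(0.5378) x2=(1.3658)
step 24: x0=(-1.3164) x1=(0.5326) x2=(1.3571)
step 25: x0=(-1.3086) x1=(0.5275) x2=(1.3483)
step 26: x0=(-1.3007) x1=(0.5225) x2=(1.3392)
step 27: x0=(-1.2928) x1=(0.5177) x2=(1.3300)
step 28: x0=(-1.2850) x1=(0.5129) x2=(1.3207)
step 29: x0=(-1.2771) x1=(0.5083) x2=(1.3111)
step 30: x0=(-1.2691) x1=(0.5039) x2=(1.3014)
step 31: x0=(-1.2612) x1=(0.4995) x2=(1.2915)
step 32: x0=(-1.2532) x1=(0.4953) x2=(1.2814)
step 33: x0=(-1.2453) x1=(0.4912) x2=(1.2711)
step 34: x0=(-1.2373) x1=(0.4873) x2=(1.2606)
step 35: x0=(-1.2293) x1=(0.4835) x2=(1.2499)
step 36: x0=(-1.2212) x1=(0.4798) x2=(1.2391)

(1.2391)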